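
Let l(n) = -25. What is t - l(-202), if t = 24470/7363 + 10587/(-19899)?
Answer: 1357294958/48838779 ≈ 27.791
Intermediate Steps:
t = 136325483/48838779 (t = 24470*(1/7363) + 10587*(-1/19899) = 24470/7363 - 3529/6633 = 136325483/48838779 ≈ 2.7913)
t - l(-202) = 136325483/48838779 - 1*(-25) = 136325483/48838779 + 25 = 1357294958/48838779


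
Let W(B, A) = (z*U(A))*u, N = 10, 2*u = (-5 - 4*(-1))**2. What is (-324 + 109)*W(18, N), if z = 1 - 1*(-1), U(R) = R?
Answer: -2150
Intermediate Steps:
z = 2 (z = 1 + 1 = 2)
u = 1/2 (u = (-5 - 4*(-1))**2/2 = (-5 + 4)**2/2 = (1/2)*(-1)**2 = (1/2)*1 = 1/2 ≈ 0.50000)
W(B, A) = A (W(B, A) = (2*A)*(1/2) = A)
(-324 + 109)*W(18, N) = (-324 + 109)*10 = -215*10 = -2150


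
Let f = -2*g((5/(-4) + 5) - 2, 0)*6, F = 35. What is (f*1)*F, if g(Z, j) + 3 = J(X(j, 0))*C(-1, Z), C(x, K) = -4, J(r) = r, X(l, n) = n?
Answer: 1260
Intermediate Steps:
g(Z, j) = -3 (g(Z, j) = -3 + 0*(-4) = -3 + 0 = -3)
f = 36 (f = -2*(-3)*6 = 6*6 = 36)
(f*1)*F = (36*1)*35 = 36*35 = 1260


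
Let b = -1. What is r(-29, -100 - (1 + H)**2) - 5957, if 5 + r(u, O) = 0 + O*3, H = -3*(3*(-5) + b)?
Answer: -13465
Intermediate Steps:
H = 48 (H = -3*(3*(-5) - 1) = -3*(-15 - 1) = -3*(-16) = 48)
r(u, O) = -5 + 3*O (r(u, O) = -5 + (0 + O*3) = -5 + (0 + 3*O) = -5 + 3*O)
r(-29, -100 - (1 + H)**2) - 5957 = (-5 + 3*(-100 - (1 + 48)**2)) - 5957 = (-5 + 3*(-100 - 1*49**2)) - 5957 = (-5 + 3*(-100 - 1*2401)) - 5957 = (-5 + 3*(-100 - 2401)) - 5957 = (-5 + 3*(-2501)) - 5957 = (-5 - 7503) - 5957 = -7508 - 5957 = -13465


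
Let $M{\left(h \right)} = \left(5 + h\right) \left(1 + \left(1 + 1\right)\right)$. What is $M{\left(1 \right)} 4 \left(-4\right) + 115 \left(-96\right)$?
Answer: $-11328$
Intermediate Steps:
$M{\left(h \right)} = 15 + 3 h$ ($M{\left(h \right)} = \left(5 + h\right) \left(1 + 2\right) = \left(5 + h\right) 3 = 15 + 3 h$)
$M{\left(1 \right)} 4 \left(-4\right) + 115 \left(-96\right) = \left(15 + 3 \cdot 1\right) 4 \left(-4\right) + 115 \left(-96\right) = \left(15 + 3\right) 4 \left(-4\right) - 11040 = 18 \cdot 4 \left(-4\right) - 11040 = 72 \left(-4\right) - 11040 = -288 - 11040 = -11328$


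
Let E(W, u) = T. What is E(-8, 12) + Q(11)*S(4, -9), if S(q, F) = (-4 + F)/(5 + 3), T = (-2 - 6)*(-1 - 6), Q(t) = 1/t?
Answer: 4915/88 ≈ 55.852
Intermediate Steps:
Q(t) = 1/t
T = 56 (T = -8*(-7) = 56)
S(q, F) = -½ + F/8 (S(q, F) = (-4 + F)/8 = (-4 + F)*(⅛) = -½ + F/8)
E(W, u) = 56
E(-8, 12) + Q(11)*S(4, -9) = 56 + (-½ + (⅛)*(-9))/11 = 56 + (-½ - 9/8)/11 = 56 + (1/11)*(-13/8) = 56 - 13/88 = 4915/88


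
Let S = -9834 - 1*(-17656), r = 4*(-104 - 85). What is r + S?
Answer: 7066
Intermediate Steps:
r = -756 (r = 4*(-189) = -756)
S = 7822 (S = -9834 + 17656 = 7822)
r + S = -756 + 7822 = 7066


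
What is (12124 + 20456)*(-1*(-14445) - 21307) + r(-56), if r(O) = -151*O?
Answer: -223555504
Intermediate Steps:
(12124 + 20456)*(-1*(-14445) - 21307) + r(-56) = (12124 + 20456)*(-1*(-14445) - 21307) - 151*(-56) = 32580*(14445 - 21307) + 8456 = 32580*(-6862) + 8456 = -223563960 + 8456 = -223555504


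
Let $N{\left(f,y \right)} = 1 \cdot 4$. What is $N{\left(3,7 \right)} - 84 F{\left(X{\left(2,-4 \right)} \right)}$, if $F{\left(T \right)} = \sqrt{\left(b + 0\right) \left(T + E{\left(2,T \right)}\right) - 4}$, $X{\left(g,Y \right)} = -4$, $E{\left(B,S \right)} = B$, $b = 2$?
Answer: $4 - 168 i \sqrt{2} \approx 4.0 - 237.59 i$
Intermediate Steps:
$N{\left(f,y \right)} = 4$
$F{\left(T \right)} = \sqrt{2} \sqrt{T}$ ($F{\left(T \right)} = \sqrt{\left(2 + 0\right) \left(T + 2\right) - 4} = \sqrt{2 \left(2 + T\right) - 4} = \sqrt{\left(4 + 2 T\right) - 4} = \sqrt{2 T} = \sqrt{2} \sqrt{T}$)
$N{\left(3,7 \right)} - 84 F{\left(X{\left(2,-4 \right)} \right)} = 4 - 84 \sqrt{2} \sqrt{-4} = 4 - 84 \sqrt{2} \cdot 2 i = 4 - 84 \cdot 2 i \sqrt{2} = 4 - 168 i \sqrt{2}$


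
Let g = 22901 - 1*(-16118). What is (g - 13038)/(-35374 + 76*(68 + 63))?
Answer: -25981/25418 ≈ -1.0222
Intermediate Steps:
g = 39019 (g = 22901 + 16118 = 39019)
(g - 13038)/(-35374 + 76*(68 + 63)) = (39019 - 13038)/(-35374 + 76*(68 + 63)) = 25981/(-35374 + 76*131) = 25981/(-35374 + 9956) = 25981/(-25418) = 25981*(-1/25418) = -25981/25418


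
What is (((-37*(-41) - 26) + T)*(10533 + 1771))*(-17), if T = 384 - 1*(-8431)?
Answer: -2155685408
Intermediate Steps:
T = 8815 (T = 384 + 8431 = 8815)
(((-37*(-41) - 26) + T)*(10533 + 1771))*(-17) = (((-37*(-41) - 26) + 8815)*(10533 + 1771))*(-17) = (((1517 - 26) + 8815)*12304)*(-17) = ((1491 + 8815)*12304)*(-17) = (10306*12304)*(-17) = 126805024*(-17) = -2155685408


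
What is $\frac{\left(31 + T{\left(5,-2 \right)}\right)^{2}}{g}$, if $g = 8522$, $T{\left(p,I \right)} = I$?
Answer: $\frac{841}{8522} \approx 0.098686$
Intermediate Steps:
$\frac{\left(31 + T{\left(5,-2 \right)}\right)^{2}}{g} = \frac{\left(31 - 2\right)^{2}}{8522} = 29^{2} \cdot \frac{1}{8522} = 841 \cdot \frac{1}{8522} = \frac{841}{8522}$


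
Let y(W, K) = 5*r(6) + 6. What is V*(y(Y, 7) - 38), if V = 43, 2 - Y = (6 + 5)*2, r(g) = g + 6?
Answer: 1204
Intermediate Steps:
r(g) = 6 + g
Y = -20 (Y = 2 - (6 + 5)*2 = 2 - 11*2 = 2 - 1*22 = 2 - 22 = -20)
y(W, K) = 66 (y(W, K) = 5*(6 + 6) + 6 = 5*12 + 6 = 60 + 6 = 66)
V*(y(Y, 7) - 38) = 43*(66 - 38) = 43*28 = 1204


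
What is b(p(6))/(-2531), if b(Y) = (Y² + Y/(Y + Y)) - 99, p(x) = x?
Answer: 125/5062 ≈ 0.024694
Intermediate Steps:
b(Y) = -197/2 + Y² (b(Y) = (Y² + Y/((2*Y))) - 99 = (Y² + (1/(2*Y))*Y) - 99 = (Y² + ½) - 99 = (½ + Y²) - 99 = -197/2 + Y²)
b(p(6))/(-2531) = (-197/2 + 6²)/(-2531) = (-197/2 + 36)*(-1/2531) = -125/2*(-1/2531) = 125/5062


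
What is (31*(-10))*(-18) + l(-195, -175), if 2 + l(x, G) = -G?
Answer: 5753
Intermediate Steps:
l(x, G) = -2 - G
(31*(-10))*(-18) + l(-195, -175) = (31*(-10))*(-18) + (-2 - 1*(-175)) = -310*(-18) + (-2 + 175) = 5580 + 173 = 5753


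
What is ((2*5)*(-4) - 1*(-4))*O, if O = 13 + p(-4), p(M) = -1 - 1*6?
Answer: -216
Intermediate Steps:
p(M) = -7 (p(M) = -1 - 6 = -7)
O = 6 (O = 13 - 7 = 6)
((2*5)*(-4) - 1*(-4))*O = ((2*5)*(-4) - 1*(-4))*6 = (10*(-4) + 4)*6 = (-40 + 4)*6 = -36*6 = -216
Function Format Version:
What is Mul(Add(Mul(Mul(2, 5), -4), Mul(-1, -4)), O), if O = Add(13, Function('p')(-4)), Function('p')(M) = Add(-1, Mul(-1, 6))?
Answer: -216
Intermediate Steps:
Function('p')(M) = -7 (Function('p')(M) = Add(-1, -6) = -7)
O = 6 (O = Add(13, -7) = 6)
Mul(Add(Mul(Mul(2, 5), -4), Mul(-1, -4)), O) = Mul(Add(Mul(Mul(2, 5), -4), Mul(-1, -4)), 6) = Mul(Add(Mul(10, -4), 4), 6) = Mul(Add(-40, 4), 6) = Mul(-36, 6) = -216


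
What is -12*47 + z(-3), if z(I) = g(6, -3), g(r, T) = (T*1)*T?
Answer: -555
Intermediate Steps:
g(r, T) = T² (g(r, T) = T*T = T²)
z(I) = 9 (z(I) = (-3)² = 9)
-12*47 + z(-3) = -12*47 + 9 = -564 + 9 = -555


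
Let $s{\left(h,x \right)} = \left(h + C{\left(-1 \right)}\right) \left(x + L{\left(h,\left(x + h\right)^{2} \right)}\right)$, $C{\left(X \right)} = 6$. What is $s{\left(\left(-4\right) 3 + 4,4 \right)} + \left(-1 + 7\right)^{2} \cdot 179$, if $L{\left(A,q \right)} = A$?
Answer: $6452$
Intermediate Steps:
$s{\left(h,x \right)} = \left(6 + h\right) \left(h + x\right)$ ($s{\left(h,x \right)} = \left(h + 6\right) \left(x + h\right) = \left(6 + h\right) \left(h + x\right)$)
$s{\left(\left(-4\right) 3 + 4,4 \right)} + \left(-1 + 7\right)^{2} \cdot 179 = \left(\left(\left(-4\right) 3 + 4\right)^{2} + 6 \left(\left(-4\right) 3 + 4\right) + 6 \cdot 4 + \left(\left(-4\right) 3 + 4\right) 4\right) + \left(-1 + 7\right)^{2} \cdot 179 = \left(\left(-12 + 4\right)^{2} + 6 \left(-12 + 4\right) + 24 + \left(-12 + 4\right) 4\right) + 6^{2} \cdot 179 = \left(\left(-8\right)^{2} + 6 \left(-8\right) + 24 - 32\right) + 36 \cdot 179 = \left(64 - 48 + 24 - 32\right) + 6444 = 8 + 6444 = 6452$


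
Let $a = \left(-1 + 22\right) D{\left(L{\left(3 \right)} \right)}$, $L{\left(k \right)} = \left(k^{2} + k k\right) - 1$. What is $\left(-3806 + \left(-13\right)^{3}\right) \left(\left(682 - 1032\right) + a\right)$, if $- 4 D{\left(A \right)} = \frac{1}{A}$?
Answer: $\frac{142997463}{68} \approx 2.1029 \cdot 10^{6}$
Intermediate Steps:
$L{\left(k \right)} = -1 + 2 k^{2}$ ($L{\left(k \right)} = \left(k^{2} + k^{2}\right) - 1 = 2 k^{2} - 1 = -1 + 2 k^{2}$)
$D{\left(A \right)} = - \frac{1}{4 A}$
$a = - \frac{21}{68}$ ($a = \left(-1 + 22\right) \left(- \frac{1}{4 \left(-1 + 2 \cdot 3^{2}\right)}\right) = 21 \left(- \frac{1}{4 \left(-1 + 2 \cdot 9\right)}\right) = 21 \left(- \frac{1}{4 \left(-1 + 18\right)}\right) = 21 \left(- \frac{1}{4 \cdot 17}\right) = 21 \left(\left(- \frac{1}{4}\right) \frac{1}{17}\right) = 21 \left(- \frac{1}{68}\right) = - \frac{21}{68} \approx -0.30882$)
$\left(-3806 + \left(-13\right)^{3}\right) \left(\left(682 - 1032\right) + a\right) = \left(-3806 + \left(-13\right)^{3}\right) \left(\left(682 - 1032\right) - \frac{21}{68}\right) = \left(-3806 - 2197\right) \left(\left(682 - 1032\right) - \frac{21}{68}\right) = - 6003 \left(-350 - \frac{21}{68}\right) = \left(-6003\right) \left(- \frac{23821}{68}\right) = \frac{142997463}{68}$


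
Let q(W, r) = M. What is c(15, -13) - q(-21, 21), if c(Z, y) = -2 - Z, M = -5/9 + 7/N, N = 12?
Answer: -613/36 ≈ -17.028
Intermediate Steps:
M = 1/36 (M = -5/9 + 7/12 = 1/36 ≈ 0.027778)
q(W, r) = 1/36
c(15, -13) - q(-21, 21) = (-2 - 1*15) - 1*1/36 = (-2 - 15) - 1/36 = -17 - 1/36 = -613/36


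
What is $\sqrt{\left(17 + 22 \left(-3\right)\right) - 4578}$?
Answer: $i \sqrt{4627} \approx 68.022 i$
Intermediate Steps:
$\sqrt{\left(17 + 22 \left(-3\right)\right) - 4578} = \sqrt{\left(17 - 66\right) - 4578} = \sqrt{-49 - 4578} = \sqrt{-4627} = i \sqrt{4627}$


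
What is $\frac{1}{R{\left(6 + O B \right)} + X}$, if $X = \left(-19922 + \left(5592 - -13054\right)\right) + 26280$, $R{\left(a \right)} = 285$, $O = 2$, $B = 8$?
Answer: $\frac{1}{25289} \approx 3.9543 \cdot 10^{-5}$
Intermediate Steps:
$X = 25004$ ($X = \left(-19922 + \left(5592 + 13054\right)\right) + 26280 = \left(-19922 + 18646\right) + 26280 = -1276 + 26280 = 25004$)
$\frac{1}{R{\left(6 + O B \right)} + X} = \frac{1}{285 + 25004} = \frac{1}{25289}$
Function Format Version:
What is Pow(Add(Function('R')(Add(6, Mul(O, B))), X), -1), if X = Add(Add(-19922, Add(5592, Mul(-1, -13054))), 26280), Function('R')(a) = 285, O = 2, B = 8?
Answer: Rational(1, 25289) ≈ 3.9543e-5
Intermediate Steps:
X = 25004 (X = Add(Add(-19922, Add(5592, 13054)), 26280) = Add(Add(-19922, 18646), 26280) = Add(-1276, 26280) = 25004)
Pow(Add(Function('R')(Add(6, Mul(O, B))), X), -1) = Pow(Add(285, 25004), -1) = Pow(25289, -1) = Rational(1, 25289)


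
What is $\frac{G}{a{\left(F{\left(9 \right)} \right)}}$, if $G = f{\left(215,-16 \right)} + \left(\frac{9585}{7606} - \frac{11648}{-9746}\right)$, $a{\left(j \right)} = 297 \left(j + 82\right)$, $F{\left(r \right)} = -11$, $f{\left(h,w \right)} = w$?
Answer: $- \frac{18593317}{28947013678} \approx -0.00064232$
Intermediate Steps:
$a{\left(j \right)} = 24354 + 297 j$ ($a{\left(j \right)} = 297 \left(82 + j\right) = 24354 + 297 j$)
$G = - \frac{502019559}{37064038}$ ($G = -16 + \left(\frac{9585}{7606} - \frac{11648}{-9746}\right) = -16 + \left(9585 \cdot \frac{1}{7606} - - \frac{5824}{4873}\right) = -16 + \left(\frac{9585}{7606} + \frac{5824}{4873}\right) = -16 + \frac{91005049}{37064038} = - \frac{502019559}{37064038} \approx -13.545$)
$\frac{G}{a{\left(F{\left(9 \right)} \right)}} = - \frac{502019559}{37064038 \left(24354 + 297 \left(-11\right)\right)} = - \frac{502019559}{37064038 \left(24354 - 3267\right)} = - \frac{502019559}{37064038 \cdot 21087} = \left(- \frac{502019559}{37064038}\right) \frac{1}{21087} = - \frac{18593317}{28947013678}$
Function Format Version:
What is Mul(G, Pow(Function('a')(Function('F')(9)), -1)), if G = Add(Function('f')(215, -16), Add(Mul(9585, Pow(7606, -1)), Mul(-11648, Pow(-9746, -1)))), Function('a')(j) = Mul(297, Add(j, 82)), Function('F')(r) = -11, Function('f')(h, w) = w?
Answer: Rational(-18593317, 28947013678) ≈ -0.00064232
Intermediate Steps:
Function('a')(j) = Add(24354, Mul(297, j)) (Function('a')(j) = Mul(297, Add(82, j)) = Add(24354, Mul(297, j)))
G = Rational(-502019559, 37064038) (G = Add(-16, Add(Mul(9585, Pow(7606, -1)), Mul(-11648, Pow(-9746, -1)))) = Add(-16, Add(Mul(9585, Rational(1, 7606)), Mul(-11648, Rational(-1, 9746)))) = Add(-16, Add(Rational(9585, 7606), Rational(5824, 4873))) = Add(-16, Rational(91005049, 37064038)) = Rational(-502019559, 37064038) ≈ -13.545)
Mul(G, Pow(Function('a')(Function('F')(9)), -1)) = Mul(Rational(-502019559, 37064038), Pow(Add(24354, Mul(297, -11)), -1)) = Mul(Rational(-502019559, 37064038), Pow(Add(24354, -3267), -1)) = Mul(Rational(-502019559, 37064038), Pow(21087, -1)) = Mul(Rational(-502019559, 37064038), Rational(1, 21087)) = Rational(-18593317, 28947013678)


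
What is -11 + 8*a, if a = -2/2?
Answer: -19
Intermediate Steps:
a = -1 (a = -2*½ = -1)
-11 + 8*a = -11 + 8*(-1) = -11 - 8 = -19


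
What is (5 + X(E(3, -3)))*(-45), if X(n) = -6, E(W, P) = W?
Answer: 45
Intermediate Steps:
(5 + X(E(3, -3)))*(-45) = (5 - 6)*(-45) = -1*(-45) = 45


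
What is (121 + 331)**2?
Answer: 204304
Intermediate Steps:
(121 + 331)**2 = 452**2 = 204304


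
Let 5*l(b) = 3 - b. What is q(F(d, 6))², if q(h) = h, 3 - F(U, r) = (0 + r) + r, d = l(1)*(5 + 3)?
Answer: 81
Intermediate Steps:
l(b) = ⅗ - b/5 (l(b) = (3 - b)/5 = ⅗ - b/5)
d = 16/5 (d = (⅗ - ⅕*1)*(5 + 3) = (⅗ - ⅕)*8 = (⅖)*8 = 16/5 ≈ 3.2000)
F(U, r) = 3 - 2*r (F(U, r) = 3 - ((0 + r) + r) = 3 - (r + r) = 3 - 2*r)
q(F(d, 6))² = (3 - 2*6)² = (3 - 12)² = (-9)² = 81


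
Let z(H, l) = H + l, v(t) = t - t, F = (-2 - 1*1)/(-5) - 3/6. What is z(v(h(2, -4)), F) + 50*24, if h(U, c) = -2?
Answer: 12001/10 ≈ 1200.1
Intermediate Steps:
F = 1/10 (F = (-2 - 1)*(-1/5) - 3*1/6 = -3*(-1/5) - 1/2 = 3/5 - 1/2 = 1/10 ≈ 0.10000)
v(t) = 0
z(v(h(2, -4)), F) + 50*24 = (0 + 1/10) + 50*24 = 1/10 + 1200 = 12001/10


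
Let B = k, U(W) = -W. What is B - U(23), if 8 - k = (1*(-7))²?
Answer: -18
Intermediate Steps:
k = -41 (k = 8 - (1*(-7))² = 8 - 1*(-7)² = 8 - 1*49 = 8 - 49 = -41)
B = -41
B - U(23) = -41 - (-1)*23 = -41 - 1*(-23) = -41 + 23 = -18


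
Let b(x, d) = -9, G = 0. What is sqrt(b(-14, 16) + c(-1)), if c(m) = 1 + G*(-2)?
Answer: 2*I*sqrt(2) ≈ 2.8284*I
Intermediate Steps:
c(m) = 1 (c(m) = 1 + 0*(-2) = 1 + 0 = 1)
sqrt(b(-14, 16) + c(-1)) = sqrt(-9 + 1) = sqrt(-8) = 2*I*sqrt(2)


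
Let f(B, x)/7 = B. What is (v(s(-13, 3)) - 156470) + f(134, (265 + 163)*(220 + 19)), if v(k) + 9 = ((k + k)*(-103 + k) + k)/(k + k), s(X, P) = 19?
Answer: -311249/2 ≈ -1.5562e+5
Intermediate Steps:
f(B, x) = 7*B
v(k) = -9 + (k + 2*k*(-103 + k))/(2*k) (v(k) = -9 + ((k + k)*(-103 + k) + k)/(k + k) = -9 + ((2*k)*(-103 + k) + k)/((2*k)) = -9 + (2*k*(-103 + k) + k)*(1/(2*k)) = -9 + (k + 2*k*(-103 + k))*(1/(2*k)) = -9 + (k + 2*k*(-103 + k))/(2*k))
(v(s(-13, 3)) - 156470) + f(134, (265 + 163)*(220 + 19)) = ((-223/2 + 19) - 156470) + 7*134 = (-185/2 - 156470) + 938 = -313125/2 + 938 = -311249/2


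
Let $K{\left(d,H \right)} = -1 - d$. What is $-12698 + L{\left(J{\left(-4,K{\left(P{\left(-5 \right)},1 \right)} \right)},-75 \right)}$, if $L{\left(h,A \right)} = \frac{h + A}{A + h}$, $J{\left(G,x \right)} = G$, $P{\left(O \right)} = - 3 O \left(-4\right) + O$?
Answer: $-12697$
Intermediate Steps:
$P{\left(O \right)} = 13 O$ ($P{\left(O \right)} = 12 O + O = 13 O$)
$L{\left(h,A \right)} = 1$ ($L{\left(h,A \right)} = \frac{A + h}{A + h} = 1$)
$-12698 + L{\left(J{\left(-4,K{\left(P{\left(-5 \right)},1 \right)} \right)},-75 \right)} = -12698 + 1 = -12697$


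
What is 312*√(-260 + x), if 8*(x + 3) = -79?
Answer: 78*I*√4366 ≈ 5153.9*I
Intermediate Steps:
x = -103/8 (x = -3 + (⅛)*(-79) = -3 - 79/8 = -103/8 ≈ -12.875)
312*√(-260 + x) = 312*√(-260 - 103/8) = 312*√(-2183/8) = 312*(I*√4366/4) = 78*I*√4366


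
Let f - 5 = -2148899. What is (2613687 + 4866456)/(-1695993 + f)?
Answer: -2493381/1281629 ≈ -1.9455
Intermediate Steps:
f = -2148894 (f = 5 - 2148899 = -2148894)
(2613687 + 4866456)/(-1695993 + f) = (2613687 + 4866456)/(-1695993 - 2148894) = 7480143/(-3844887) = 7480143*(-1/3844887) = -2493381/1281629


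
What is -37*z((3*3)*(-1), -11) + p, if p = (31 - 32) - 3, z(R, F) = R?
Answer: 329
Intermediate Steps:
p = -4 (p = -1 - 3 = -4)
-37*z((3*3)*(-1), -11) + p = -37*3*3*(-1) - 4 = -333*(-1) - 4 = -37*(-9) - 4 = 333 - 4 = 329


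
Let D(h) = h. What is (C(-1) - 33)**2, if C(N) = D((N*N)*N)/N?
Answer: 1024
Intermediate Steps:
C(N) = N**2 (C(N) = ((N*N)*N)/N = (N**2*N)/N = N**3/N = N**2)
(C(-1) - 33)**2 = ((-1)**2 - 33)**2 = (1 - 33)**2 = (-32)**2 = 1024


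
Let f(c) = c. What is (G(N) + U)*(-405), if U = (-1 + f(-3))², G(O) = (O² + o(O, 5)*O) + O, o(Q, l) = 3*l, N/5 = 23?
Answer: -6107805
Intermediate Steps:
N = 115 (N = 5*23 = 115)
G(O) = O² + 16*O (G(O) = (O² + (3*5)*O) + O = (O² + 15*O) + O = O² + 16*O)
U = 16 (U = (-1 - 3)² = (-4)² = 16)
(G(N) + U)*(-405) = (115*(16 + 115) + 16)*(-405) = (115*131 + 16)*(-405) = (15065 + 16)*(-405) = 15081*(-405) = -6107805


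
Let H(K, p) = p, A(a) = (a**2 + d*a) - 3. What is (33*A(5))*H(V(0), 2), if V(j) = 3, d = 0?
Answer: 1452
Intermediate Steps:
A(a) = -3 + a**2 (A(a) = (a**2 + 0*a) - 3 = (a**2 + 0) - 3 = a**2 - 3 = -3 + a**2)
(33*A(5))*H(V(0), 2) = (33*(-3 + 5**2))*2 = (33*(-3 + 25))*2 = (33*22)*2 = 726*2 = 1452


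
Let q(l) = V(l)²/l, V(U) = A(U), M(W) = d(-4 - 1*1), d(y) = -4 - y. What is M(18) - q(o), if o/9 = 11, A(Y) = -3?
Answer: 10/11 ≈ 0.90909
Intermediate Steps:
M(W) = 1 (M(W) = -4 - (-4 - 1*1) = -4 - (-4 - 1) = -4 - 1*(-5) = -4 + 5 = 1)
V(U) = -3
o = 99 (o = 9*11 = 99)
q(l) = 9/l (q(l) = (-3)²/l = 9/l)
M(18) - q(o) = 1 - 9/99 = 1 - 1*1/11 = 1 - 1/11 = 10/11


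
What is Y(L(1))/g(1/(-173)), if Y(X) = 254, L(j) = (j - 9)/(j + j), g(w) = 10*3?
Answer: 127/15 ≈ 8.4667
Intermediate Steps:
g(w) = 30
L(j) = (-9 + j)/(2*j) (L(j) = (-9 + j)/((2*j)) = (-9 + j)*(1/(2*j)) = (-9 + j)/(2*j))
Y(L(1))/g(1/(-173)) = 254/30 = 254*(1/30) = 127/15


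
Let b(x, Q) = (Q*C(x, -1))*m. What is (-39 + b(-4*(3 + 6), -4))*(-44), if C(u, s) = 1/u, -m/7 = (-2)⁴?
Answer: 20372/9 ≈ 2263.6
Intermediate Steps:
m = -112 (m = -7*(-2)⁴ = -7*16 = -112)
b(x, Q) = -112*Q/x (b(x, Q) = (Q/x)*(-112) = -112*Q/x)
(-39 + b(-4*(3 + 6), -4))*(-44) = (-39 - 112*(-4)/(-4*(3 + 6)))*(-44) = (-39 - 112*(-4)/(-4*9))*(-44) = (-39 - 112*(-4)/(-36))*(-44) = (-39 - 112*(-4)*(-1/36))*(-44) = (-39 - 112/9)*(-44) = -463/9*(-44) = 20372/9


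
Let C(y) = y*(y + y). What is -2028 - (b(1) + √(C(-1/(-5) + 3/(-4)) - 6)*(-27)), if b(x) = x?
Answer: -2029 + 27*I*√2158/20 ≈ -2029.0 + 62.713*I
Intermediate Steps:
C(y) = 2*y² (C(y) = y*(2*y) = 2*y²)
-2028 - (b(1) + √(C(-1/(-5) + 3/(-4)) - 6)*(-27)) = -2028 - (1 + √(2*(-1/(-5) + 3/(-4))² - 6)*(-27)) = -2028 - (1 + √(2*(-1*(-⅕) + 3*(-¼))² - 6)*(-27)) = -2028 - (1 + √(2*(⅕ - ¾)² - 6)*(-27)) = -2028 - (1 + √(2*(-11/20)² - 6)*(-27)) = -2028 - (1 + √(2*(121/400) - 6)*(-27)) = -2028 - (1 + √(121/200 - 6)*(-27)) = -2028 - (1 + √(-1079/200)*(-27)) = -2028 - (1 + (I*√2158/20)*(-27)) = -2028 - (1 - 27*I*√2158/20) = -2028 + (-1 + 27*I*√2158/20) = -2029 + 27*I*√2158/20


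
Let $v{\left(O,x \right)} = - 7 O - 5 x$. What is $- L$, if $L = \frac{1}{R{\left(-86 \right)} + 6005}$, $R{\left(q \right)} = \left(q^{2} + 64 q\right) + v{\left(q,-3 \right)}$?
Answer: $- \frac{1}{8514} \approx -0.00011745$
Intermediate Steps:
$R{\left(q \right)} = 15 + q^{2} + 57 q$ ($R{\left(q \right)} = \left(q^{2} + 64 q\right) - \left(-15 + 7 q\right) = 15 + q^{2} + 57 q$)
$L = \frac{1}{8514}$ ($L = \frac{1}{\left(15 + \left(-86\right)^{2} + 57 \left(-86\right)\right) + 6005} = \frac{1}{\left(15 + 7396 - 4902\right) + 6005} = \frac{1}{2509 + 6005} = \frac{1}{8514} \approx 0.00011745$)
$- L = \left(-1\right) \frac{1}{8514} = - \frac{1}{8514}$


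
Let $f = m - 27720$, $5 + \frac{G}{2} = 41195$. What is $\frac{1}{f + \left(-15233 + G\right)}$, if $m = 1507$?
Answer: $\frac{1}{40934} \approx 2.443 \cdot 10^{-5}$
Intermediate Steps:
$G = 82380$ ($G = -10 + 2 \cdot 41195 = -10 + 82390 = 82380$)
$f = -26213$ ($f = 1507 - 27720 = -26213$)
$\frac{1}{f + \left(-15233 + G\right)} = \frac{1}{-26213 + \left(-15233 + 82380\right)} = \frac{1}{-26213 + 67147} = \frac{1}{40934}$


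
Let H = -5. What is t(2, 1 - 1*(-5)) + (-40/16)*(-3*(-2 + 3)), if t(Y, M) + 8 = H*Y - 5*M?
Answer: -81/2 ≈ -40.500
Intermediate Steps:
t(Y, M) = -8 - 5*M - 5*Y (t(Y, M) = -8 + (-5*Y - 5*M) = -8 + (-5*M - 5*Y) = -8 - 5*M - 5*Y)
t(2, 1 - 1*(-5)) + (-40/16)*(-3*(-2 + 3)) = (-8 - 5*(1 - 1*(-5)) - 5*2) + (-40/16)*(-3*(-2 + 3)) = (-8 - 5*(1 + 5) - 10) + (-40*1/16)*(-3*1) = (-8 - 5*6 - 10) - 5/2*(-3) = (-8 - 30 - 10) + 15/2 = -48 + 15/2 = -81/2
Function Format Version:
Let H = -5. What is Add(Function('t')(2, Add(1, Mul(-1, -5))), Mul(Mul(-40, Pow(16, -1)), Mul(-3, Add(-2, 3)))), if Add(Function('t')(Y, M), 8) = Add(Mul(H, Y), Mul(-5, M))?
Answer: Rational(-81, 2) ≈ -40.500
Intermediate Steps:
Function('t')(Y, M) = Add(-8, Mul(-5, M), Mul(-5, Y)) (Function('t')(Y, M) = Add(-8, Add(Mul(-5, Y), Mul(-5, M))) = Add(-8, Add(Mul(-5, M), Mul(-5, Y))) = Add(-8, Mul(-5, M), Mul(-5, Y)))
Add(Function('t')(2, Add(1, Mul(-1, -5))), Mul(Mul(-40, Pow(16, -1)), Mul(-3, Add(-2, 3)))) = Add(Add(-8, Mul(-5, Add(1, Mul(-1, -5))), Mul(-5, 2)), Mul(Mul(-40, Pow(16, -1)), Mul(-3, Add(-2, 3)))) = Add(Add(-8, Mul(-5, Add(1, 5)), -10), Mul(Mul(-40, Rational(1, 16)), Mul(-3, 1))) = Add(Add(-8, Mul(-5, 6), -10), Mul(Rational(-5, 2), -3)) = Add(Add(-8, -30, -10), Rational(15, 2)) = Add(-48, Rational(15, 2)) = Rational(-81, 2)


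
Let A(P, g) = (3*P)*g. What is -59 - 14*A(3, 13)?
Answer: -1697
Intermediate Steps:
A(P, g) = 3*P*g
-59 - 14*A(3, 13) = -59 - 42*3*13 = -59 - 14*117 = -59 - 1638 = -1697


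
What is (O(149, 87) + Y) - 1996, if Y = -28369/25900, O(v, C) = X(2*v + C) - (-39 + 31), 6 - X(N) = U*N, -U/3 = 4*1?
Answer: 68295831/25900 ≈ 2636.9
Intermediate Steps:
U = -12 ≈ -12.000
X(N) = 6 + 12*N (X(N) = 6 - (-12)*N = 6 + 12*N)
O(v, C) = 14 + 12*C + 24*v (O(v, C) = (6 + 12*(2*v + C)) - (-39 + 31) = (6 + 12*(C + 2*v)) - 1*(-8) = (6 + (12*C + 24*v)) + 8 = (6 + 12*C + 24*v) + 8 = 14 + 12*C + 24*v)
Y = -28369/25900 (Y = -28369*1/25900 = -28369/25900 ≈ -1.0953)
(O(149, 87) + Y) - 1996 = ((14 + 12*87 + 24*149) - 28369/25900) - 1996 = ((14 + 1044 + 3576) - 28369/25900) - 1996 = (4634 - 28369/25900) - 1996 = 119992231/25900 - 1996 = 68295831/25900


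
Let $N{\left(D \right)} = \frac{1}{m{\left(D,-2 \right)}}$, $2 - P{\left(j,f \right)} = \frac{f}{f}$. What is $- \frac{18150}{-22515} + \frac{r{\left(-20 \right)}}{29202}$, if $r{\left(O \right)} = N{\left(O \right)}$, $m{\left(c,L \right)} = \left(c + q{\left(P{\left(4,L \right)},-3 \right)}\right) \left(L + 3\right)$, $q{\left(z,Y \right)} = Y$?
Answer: $\frac{812690159}{1008140646} \approx 0.80613$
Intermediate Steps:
$P{\left(j,f \right)} = 1$ ($P{\left(j,f \right)} = 2 - \frac{f}{f} = 2 - 1 = 1$)
$m{\left(c,L \right)} = \left(-3 + c\right) \left(3 + L\right)$ ($m{\left(c,L \right)} = \left(c - 3\right) \left(L + 3\right) = \left(-3 + c\right) \left(3 + L\right)$)
$N{\left(D \right)} = \frac{1}{-3 + D}$ ($N{\left(D \right)} = \frac{1}{-9 - -6 + 3 D - 2 D} = \frac{1}{-9 + 6 + 3 D - 2 D} = \frac{1}{-3 + D}$)
$r{\left(O \right)} = \frac{1}{-3 + O}$
$- \frac{18150}{-22515} + \frac{r{\left(-20 \right)}}{29202} = - \frac{18150}{-22515} + \frac{1}{\left(-3 - 20\right) 29202} = \left(-18150\right) \left(- \frac{1}{22515}\right) + \frac{1}{-23} \cdot \frac{1}{29202} = \frac{1210}{1501} - \frac{1}{671646} = \frac{812690159}{1008140646}$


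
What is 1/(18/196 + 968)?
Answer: 98/94873 ≈ 0.0010330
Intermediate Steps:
1/(18/196 + 968) = 1/(18*(1/196) + 968) = 1/(9/98 + 968) = 1/(94873/98) = 98/94873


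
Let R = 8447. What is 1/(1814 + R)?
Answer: 1/10261 ≈ 9.7456e-5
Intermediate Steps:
1/(1814 + R) = 1/(1814 + 8447) = 1/10261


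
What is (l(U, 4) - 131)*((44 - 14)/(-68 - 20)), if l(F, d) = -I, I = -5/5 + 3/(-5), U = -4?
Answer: 1941/44 ≈ 44.114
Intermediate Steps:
I = -8/5 (I = -5*⅕ + 3*(-⅕) = -1 - ⅗ = -8/5 ≈ -1.6000)
l(F, d) = 8/5 (l(F, d) = -1*(-8/5) = 8/5)
(l(U, 4) - 131)*((44 - 14)/(-68 - 20)) = (8/5 - 131)*((44 - 14)/(-68 - 20)) = -3882/(-88) = -3882*(-1)/88 = -647/5*(-15/44) = 1941/44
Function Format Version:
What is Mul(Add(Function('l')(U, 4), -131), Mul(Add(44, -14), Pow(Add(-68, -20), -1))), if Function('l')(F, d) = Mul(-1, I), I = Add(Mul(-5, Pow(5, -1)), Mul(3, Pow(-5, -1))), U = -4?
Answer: Rational(1941, 44) ≈ 44.114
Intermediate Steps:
I = Rational(-8, 5) (I = Add(Mul(-5, Rational(1, 5)), Mul(3, Rational(-1, 5))) = Add(-1, Rational(-3, 5)) = Rational(-8, 5) ≈ -1.6000)
Function('l')(F, d) = Rational(8, 5) (Function('l')(F, d) = Mul(-1, Rational(-8, 5)) = Rational(8, 5))
Mul(Add(Function('l')(U, 4), -131), Mul(Add(44, -14), Pow(Add(-68, -20), -1))) = Mul(Add(Rational(8, 5), -131), Mul(Add(44, -14), Pow(Add(-68, -20), -1))) = Mul(Rational(-647, 5), Mul(30, Pow(-88, -1))) = Mul(Rational(-647, 5), Mul(30, Rational(-1, 88))) = Mul(Rational(-647, 5), Rational(-15, 44)) = Rational(1941, 44)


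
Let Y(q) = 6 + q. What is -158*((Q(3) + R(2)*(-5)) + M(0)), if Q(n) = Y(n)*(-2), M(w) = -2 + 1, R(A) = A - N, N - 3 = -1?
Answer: 3002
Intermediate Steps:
N = 2 (N = 3 - 1 = 2)
R(A) = -2 + A (R(A) = A - 1*2 = A - 2 = -2 + A)
M(w) = -1
Q(n) = -12 - 2*n (Q(n) = (6 + n)*(-2) = -12 - 2*n)
-158*((Q(3) + R(2)*(-5)) + M(0)) = -158*(((-12 - 2*3) + (-2 + 2)*(-5)) - 1) = -158*(((-12 - 6) + 0*(-5)) - 1) = -158*((-18 + 0) - 1) = -158*(-18 - 1) = -158*(-19) = 3002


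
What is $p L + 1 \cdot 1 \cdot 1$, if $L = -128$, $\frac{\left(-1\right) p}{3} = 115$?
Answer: $44161$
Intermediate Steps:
$p = -345$ ($p = \left(-3\right) 115 = -345$)
$p L + 1 \cdot 1 \cdot 1 = \left(-345\right) \left(-128\right) + 1 \cdot 1 \cdot 1 = 44160 + 1 \cdot 1 = 44160 + 1 = 44161$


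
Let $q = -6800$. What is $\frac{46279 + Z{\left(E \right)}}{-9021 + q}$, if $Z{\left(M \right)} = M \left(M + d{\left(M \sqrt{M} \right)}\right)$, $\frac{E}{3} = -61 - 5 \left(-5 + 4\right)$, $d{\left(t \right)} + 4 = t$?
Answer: $- \frac{75175}{15821} - \frac{56448 i \sqrt{42}}{15821} \approx -4.7516 - 23.123 i$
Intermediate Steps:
$d{\left(t \right)} = -4 + t$
$E = -168$ ($E = 3 \left(-61 - 5 \left(-5 + 4\right)\right) = 3 \left(-61 - -5\right) = 3 \left(-61 + 5\right) = 3 \left(-56\right) = -168$)
$Z{\left(M \right)} = M \left(-4 + M + M^{\frac{3}{2}}\right)$ ($Z{\left(M \right)} = M \left(M + \left(-4 + M \sqrt{M}\right)\right) = M \left(M + \left(-4 + M^{\frac{3}{2}}\right)\right) = M \left(-4 + M + M^{\frac{3}{2}}\right)$)
$\frac{46279 + Z{\left(E \right)}}{-9021 + q} = \frac{46279 - 168 \left(-4 - 168 + \left(-168\right)^{\frac{3}{2}}\right)}{-9021 - 6800} = \frac{46279 - 168 \left(-4 - 168 - 336 i \sqrt{42}\right)}{-15821} = \left(46279 - 168 \left(-172 - 336 i \sqrt{42}\right)\right) \left(- \frac{1}{15821}\right) = \left(46279 + \left(28896 + 56448 i \sqrt{42}\right)\right) \left(- \frac{1}{15821}\right) = \left(75175 + 56448 i \sqrt{42}\right) \left(- \frac{1}{15821}\right) = - \frac{75175}{15821} - \frac{56448 i \sqrt{42}}{15821}$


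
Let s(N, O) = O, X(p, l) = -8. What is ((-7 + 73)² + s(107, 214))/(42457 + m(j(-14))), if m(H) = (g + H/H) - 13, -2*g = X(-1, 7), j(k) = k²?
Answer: 4570/42449 ≈ 0.10766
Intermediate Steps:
g = 4 (g = -½*(-8) = 4)
m(H) = -8 (m(H) = (4 + H/H) - 13 = (4 + 1) - 13 = 5 - 13 = -8)
((-7 + 73)² + s(107, 214))/(42457 + m(j(-14))) = ((-7 + 73)² + 214)/(42457 - 8) = (66² + 214)/42449 = (4356 + 214)*(1/42449) = 4570*(1/42449) = 4570/42449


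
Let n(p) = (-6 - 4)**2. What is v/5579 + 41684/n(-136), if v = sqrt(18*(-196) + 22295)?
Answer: 10421/25 + sqrt(383)/797 ≈ 416.86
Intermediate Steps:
n(p) = 100 (n(p) = (-10)**2 = 100)
v = 7*sqrt(383) (v = sqrt(-3528 + 22295) = sqrt(18767) = 7*sqrt(383) ≈ 136.99)
v/5579 + 41684/n(-136) = (7*sqrt(383))/5579 + 41684/100 = (7*sqrt(383))*(1/5579) + 41684*(1/100) = sqrt(383)/797 + 10421/25 = 10421/25 + sqrt(383)/797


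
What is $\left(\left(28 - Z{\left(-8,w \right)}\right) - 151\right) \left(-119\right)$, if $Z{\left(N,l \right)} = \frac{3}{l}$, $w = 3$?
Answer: $14756$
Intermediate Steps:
$\left(\left(28 - Z{\left(-8,w \right)}\right) - 151\right) \left(-119\right) = \left(\left(28 - \frac{3}{3}\right) - 151\right) \left(-119\right) = \left(\left(28 - 3 \cdot \frac{1}{3}\right) - 151\right) \left(-119\right) = \left(\left(28 - 1\right) - 151\right) \left(-119\right) = \left(27 - 151\right) \left(-119\right) = \left(-124\right) \left(-119\right) = 14756$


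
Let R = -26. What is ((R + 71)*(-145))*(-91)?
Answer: 593775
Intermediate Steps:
((R + 71)*(-145))*(-91) = ((-26 + 71)*(-145))*(-91) = (45*(-145))*(-91) = -6525*(-91) = 593775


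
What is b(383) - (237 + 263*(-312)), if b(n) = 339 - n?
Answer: 81775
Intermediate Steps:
b(383) - (237 + 263*(-312)) = (339 - 1*383) - (237 + 263*(-312)) = (339 - 383) - (237 - 82056) = -44 - 1*(-81819) = -44 + 81819 = 81775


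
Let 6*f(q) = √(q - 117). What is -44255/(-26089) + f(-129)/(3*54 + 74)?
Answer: 44255/26089 + I*√246/1416 ≈ 1.6963 + 0.011077*I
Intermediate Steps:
f(q) = √(-117 + q)/6 (f(q) = √(q - 117)/6 = √(-117 + q)/6)
-44255/(-26089) + f(-129)/(3*54 + 74) = -44255/(-26089) + (√(-117 - 129)/6)/(3*54 + 74) = -44255*(-1/26089) + (√(-246)/6)/(162 + 74) = 44255/26089 + ((I*√246)/6)/236 = 44255/26089 + (I*√246/6)*(1/236) = 44255/26089 + I*√246/1416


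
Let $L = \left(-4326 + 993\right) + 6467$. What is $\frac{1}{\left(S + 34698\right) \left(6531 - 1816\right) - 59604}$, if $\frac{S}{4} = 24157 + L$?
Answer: $\frac{1}{678249726} \approx 1.4744 \cdot 10^{-9}$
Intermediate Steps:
$L = 3134$ ($L = -3333 + 6467 = 3134$)
$S = 109164$ ($S = 4 \left(24157 + 3134\right) = 4 \cdot 27291 = 109164$)
$\frac{1}{\left(S + 34698\right) \left(6531 - 1816\right) - 59604} = \frac{1}{\left(109164 + 34698\right) \left(6531 - 1816\right) - 59604} = \frac{1}{143862 \cdot 4715 - 59604} = \frac{1}{678309330 - 59604} = \frac{1}{678249726}$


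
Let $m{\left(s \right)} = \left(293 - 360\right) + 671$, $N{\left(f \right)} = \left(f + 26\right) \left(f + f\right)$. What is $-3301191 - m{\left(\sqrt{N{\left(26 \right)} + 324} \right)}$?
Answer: $-3301795$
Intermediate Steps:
$N{\left(f \right)} = 2 f \left(26 + f\right)$ ($N{\left(f \right)} = \left(26 + f\right) 2 f = 2 f \left(26 + f\right)$)
$m{\left(s \right)} = 604$ ($m{\left(s \right)} = -67 + 671 = 604$)
$-3301191 - m{\left(\sqrt{N{\left(26 \right)} + 324} \right)} = -3301191 - 604 = -3301795$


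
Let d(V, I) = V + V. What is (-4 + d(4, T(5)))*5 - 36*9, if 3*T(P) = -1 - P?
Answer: -304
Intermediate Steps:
T(P) = -1/3 - P/3 (T(P) = (-1 - P)/3 = -1/3 - P/3)
d(V, I) = 2*V
(-4 + d(4, T(5)))*5 - 36*9 = (-4 + 2*4)*5 - 36*9 = (-4 + 8)*5 - 324 = 4*5 - 324 = 20 - 324 = -304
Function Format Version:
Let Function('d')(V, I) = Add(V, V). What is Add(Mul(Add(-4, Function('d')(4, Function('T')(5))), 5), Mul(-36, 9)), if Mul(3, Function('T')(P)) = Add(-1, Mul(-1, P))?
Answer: -304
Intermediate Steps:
Function('T')(P) = Add(Rational(-1, 3), Mul(Rational(-1, 3), P)) (Function('T')(P) = Mul(Rational(1, 3), Add(-1, Mul(-1, P))) = Add(Rational(-1, 3), Mul(Rational(-1, 3), P)))
Function('d')(V, I) = Mul(2, V)
Add(Mul(Add(-4, Function('d')(4, Function('T')(5))), 5), Mul(-36, 9)) = Add(Mul(Add(-4, Mul(2, 4)), 5), Mul(-36, 9)) = Add(Mul(Add(-4, 8), 5), -324) = Add(Mul(4, 5), -324) = Add(20, -324) = -304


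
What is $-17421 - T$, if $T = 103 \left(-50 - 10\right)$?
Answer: $-11241$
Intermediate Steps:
$T = -6180$ ($T = 103 \left(-60\right) = -6180$)
$-17421 - T = -17421 - -6180 = -17421 + 6180 = -11241$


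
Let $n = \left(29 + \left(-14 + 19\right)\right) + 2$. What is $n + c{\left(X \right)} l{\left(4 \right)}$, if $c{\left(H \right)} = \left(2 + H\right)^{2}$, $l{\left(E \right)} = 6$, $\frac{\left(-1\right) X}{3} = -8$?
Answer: $4092$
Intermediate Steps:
$X = 24$ ($X = \left(-3\right) \left(-8\right) = 24$)
$n = 36$ ($n = \left(29 + 5\right) + 2 = 34 + 2 = 36$)
$n + c{\left(X \right)} l{\left(4 \right)} = 36 + \left(2 + 24\right)^{2} \cdot 6 = 36 + 26^{2} \cdot 6 = 36 + 676 \cdot 6 = 36 + 4056 = 4092$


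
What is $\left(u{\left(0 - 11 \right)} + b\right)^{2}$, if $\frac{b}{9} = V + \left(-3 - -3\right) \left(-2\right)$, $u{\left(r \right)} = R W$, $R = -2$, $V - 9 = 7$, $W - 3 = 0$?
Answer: $19044$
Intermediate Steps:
$W = 3$ ($W = 3 + 0 = 3$)
$V = 16$ ($V = 9 + 7 = 16$)
$u{\left(r \right)} = -6$ ($u{\left(r \right)} = \left(-2\right) 3 = -6$)
$b = 144$ ($b = 9 \left(16 + \left(-3 - -3\right) \left(-2\right)\right) = 9 \left(16 + \left(-3 + 3\right) \left(-2\right)\right) = 9 \left(16 + 0 \left(-2\right)\right) = 9 \left(16 + 0\right) = 9 \cdot 16 = 144$)
$\left(u{\left(0 - 11 \right)} + b\right)^{2} = \left(-6 + 144\right)^{2} = 138^{2} = 19044$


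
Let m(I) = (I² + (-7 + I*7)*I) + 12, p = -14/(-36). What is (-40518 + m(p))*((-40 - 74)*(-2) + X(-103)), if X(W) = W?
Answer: -820277125/162 ≈ -5.0634e+6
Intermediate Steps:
p = 7/18 (p = -14*(-1/36) = 7/18 ≈ 0.38889)
m(I) = 12 + I² + I*(-7 + 7*I) (m(I) = (I² + (-7 + 7*I)*I) + 12 = (I² + I*(-7 + 7*I)) + 12 = 12 + I² + I*(-7 + 7*I))
(-40518 + m(p))*((-40 - 74)*(-2) + X(-103)) = (-40518 + (12 - 7*7/18 + 8*(7/18)²))*((-40 - 74)*(-2) - 103) = (-40518 + (12 - 49/18 + 8*(49/324)))*(-114*(-2) - 103) = (-40518 + (12 - 49/18 + 98/81))*(228 - 103) = (-40518 + 1699/162)*125 = -6562217/162*125 = -820277125/162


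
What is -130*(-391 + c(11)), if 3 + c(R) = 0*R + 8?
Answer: 50180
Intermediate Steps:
c(R) = 5 (c(R) = -3 + (0*R + 8) = -3 + (0 + 8) = -3 + 8 = 5)
-130*(-391 + c(11)) = -130*(-391 + 5) = -130*(-386) = 50180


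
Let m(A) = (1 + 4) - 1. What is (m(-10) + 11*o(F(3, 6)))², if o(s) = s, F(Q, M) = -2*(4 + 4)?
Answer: 29584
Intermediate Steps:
F(Q, M) = -16 (F(Q, M) = -2*8 = -16)
m(A) = 4 (m(A) = 5 - 1 = 4)
(m(-10) + 11*o(F(3, 6)))² = (4 + 11*(-16))² = (4 - 176)² = (-172)² = 29584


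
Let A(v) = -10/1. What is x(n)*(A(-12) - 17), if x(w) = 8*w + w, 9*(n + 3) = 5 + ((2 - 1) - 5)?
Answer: 702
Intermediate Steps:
A(v) = -10 (A(v) = -10*1 = -10)
n = -26/9 (n = -3 + (5 + ((2 - 1) - 5))/9 = -3 + (5 + (1 - 5))/9 = -3 + (5 - 4)/9 = -3 + (1/9)*1 = -3 + 1/9 = -26/9 ≈ -2.8889)
x(w) = 9*w
x(n)*(A(-12) - 17) = (9*(-26/9))*(-10 - 17) = -26*(-27) = 702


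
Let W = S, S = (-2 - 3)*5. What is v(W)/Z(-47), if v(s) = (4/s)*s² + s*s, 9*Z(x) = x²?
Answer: 4725/2209 ≈ 2.1390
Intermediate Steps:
S = -25 (S = -5*5 = -25)
Z(x) = x²/9
W = -25
v(s) = s² + 4*s (v(s) = 4*s + s² = s² + 4*s)
v(W)/Z(-47) = (-25*(4 - 25))/(((⅑)*(-47)²)) = (-25*(-21))/(((⅑)*2209)) = 525/(2209/9) = 525*(9/2209) = 4725/2209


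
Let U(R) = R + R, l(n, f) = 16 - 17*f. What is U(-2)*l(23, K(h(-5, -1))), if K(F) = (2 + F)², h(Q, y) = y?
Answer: 4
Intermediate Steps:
l(n, f) = 16 - 17*f
U(R) = 2*R
U(-2)*l(23, K(h(-5, -1))) = (2*(-2))*(16 - 17*(2 - 1)²) = -4*(16 - 17*1²) = -4*(16 - 17*1) = -4*(16 - 17) = -4*(-1) = 4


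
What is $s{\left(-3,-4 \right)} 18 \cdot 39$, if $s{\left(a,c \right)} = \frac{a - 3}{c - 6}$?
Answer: $\frac{2106}{5} \approx 421.2$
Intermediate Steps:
$s{\left(a,c \right)} = \frac{-3 + a}{-6 + c}$
$s{\left(-3,-4 \right)} 18 \cdot 39 = \frac{-3 - 3}{-6 - 4} \cdot 18 \cdot 39 = \frac{1}{-10} \left(-6\right) 18 \cdot 39 = \left(- \frac{1}{10}\right) \left(-6\right) 18 \cdot 39 = \frac{3}{5} \cdot 18 \cdot 39 = \frac{54}{5} \cdot 39 = \frac{2106}{5}$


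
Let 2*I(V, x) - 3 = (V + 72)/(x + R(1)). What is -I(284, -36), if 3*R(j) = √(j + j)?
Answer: 40179/11662 + 267*√2/5831 ≈ 3.5100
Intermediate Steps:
R(j) = √2*√j/3 (R(j) = √(j + j)/3 = √(2*j)/3 = (√2*√j)/3 = √2*√j/3)
I(V, x) = 3/2 + (72 + V)/(2*(x + √2/3)) (I(V, x) = 3/2 + ((V + 72)/(x + √2*√1/3))/2 = 3/2 + ((72 + V)/(x + (⅓)*√2*1))/2 = 3/2 + ((72 + V)/(x + √2/3))/2 = 3/2 + (72 + V)/(2*(x + √2/3)))
-I(284, -36) = -3*(72 + 284 + √2 + 3*(-36))/(2*(√2 + 3*(-36))) = -3*(72 + 284 + √2 - 108)/(2*(√2 - 108)) = -3*(248 + √2)/(2*(-108 + √2))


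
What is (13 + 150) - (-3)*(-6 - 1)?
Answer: 142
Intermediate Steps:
(13 + 150) - (-3)*(-6 - 1) = 163 - (-3)*(-7) = 163 - 1*21 = 163 - 21 = 142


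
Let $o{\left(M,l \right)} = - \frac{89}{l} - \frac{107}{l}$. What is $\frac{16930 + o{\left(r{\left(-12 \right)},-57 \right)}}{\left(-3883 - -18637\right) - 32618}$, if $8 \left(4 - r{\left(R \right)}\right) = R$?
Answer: $- \frac{43873}{46284} \approx -0.94791$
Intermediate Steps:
$r{\left(R \right)} = 4 - \frac{R}{8}$
$o{\left(M,l \right)} = - \frac{196}{l}$
$\frac{16930 + o{\left(r{\left(-12 \right)},-57 \right)}}{\left(-3883 - -18637\right) - 32618} = \frac{16930 - \frac{196}{-57}}{\left(-3883 - -18637\right) - 32618} = \frac{16930 - - \frac{196}{57}}{\left(-3883 + 18637\right) - 32618} = \frac{16930 + \frac{196}{57}}{14754 - 32618} = \frac{965206}{57 \left(-17864\right)} = \frac{965206}{57} \left(- \frac{1}{17864}\right) = - \frac{43873}{46284}$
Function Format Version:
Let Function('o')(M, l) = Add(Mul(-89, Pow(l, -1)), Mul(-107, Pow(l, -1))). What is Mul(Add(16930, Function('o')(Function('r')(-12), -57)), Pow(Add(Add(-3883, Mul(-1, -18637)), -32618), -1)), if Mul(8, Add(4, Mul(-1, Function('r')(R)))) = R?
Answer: Rational(-43873, 46284) ≈ -0.94791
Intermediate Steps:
Function('r')(R) = Add(4, Mul(Rational(-1, 8), R))
Function('o')(M, l) = Mul(-196, Pow(l, -1))
Mul(Add(16930, Function('o')(Function('r')(-12), -57)), Pow(Add(Add(-3883, Mul(-1, -18637)), -32618), -1)) = Mul(Add(16930, Mul(-196, Pow(-57, -1))), Pow(Add(Add(-3883, Mul(-1, -18637)), -32618), -1)) = Mul(Add(16930, Mul(-196, Rational(-1, 57))), Pow(Add(Add(-3883, 18637), -32618), -1)) = Mul(Add(16930, Rational(196, 57)), Pow(Add(14754, -32618), -1)) = Mul(Rational(965206, 57), Pow(-17864, -1)) = Mul(Rational(965206, 57), Rational(-1, 17864)) = Rational(-43873, 46284)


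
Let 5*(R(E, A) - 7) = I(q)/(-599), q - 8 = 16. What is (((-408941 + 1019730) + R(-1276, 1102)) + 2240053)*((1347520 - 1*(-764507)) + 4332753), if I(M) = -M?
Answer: 11005483707248724/599 ≈ 1.8373e+13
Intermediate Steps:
q = 24 (q = 8 + 16 = 24)
R(E, A) = 20989/2995 (R(E, A) = 7 + (-1*24/(-599))/5 = 7 + (-24*(-1/599))/5 = 7 + (⅕)*(24/599) = 7 + 24/2995 = 20989/2995)
(((-408941 + 1019730) + R(-1276, 1102)) + 2240053)*((1347520 - 1*(-764507)) + 4332753) = (((-408941 + 1019730) + 20989/2995) + 2240053)*((1347520 - 1*(-764507)) + 4332753) = ((610789 + 20989/2995) + 2240053)*((1347520 + 764507) + 4332753) = (1829334044/2995 + 2240053)*(2112027 + 4332753) = (8538292779/2995)*6444780 = 11005483707248724/599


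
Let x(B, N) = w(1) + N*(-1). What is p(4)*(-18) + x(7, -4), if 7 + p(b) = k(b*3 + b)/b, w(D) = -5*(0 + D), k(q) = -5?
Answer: 295/2 ≈ 147.50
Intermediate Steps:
w(D) = -5*D
p(b) = -7 - 5/b
x(B, N) = -5 - N (x(B, N) = -5*1 + N*(-1) = -5 - N)
p(4)*(-18) + x(7, -4) = (-7 - 5/4)*(-18) + (-5 - 1*(-4)) = (-7 - 5*1/4)*(-18) + (-5 + 4) = (-7 - 5/4)*(-18) - 1 = -33/4*(-18) - 1 = 297/2 - 1 = 295/2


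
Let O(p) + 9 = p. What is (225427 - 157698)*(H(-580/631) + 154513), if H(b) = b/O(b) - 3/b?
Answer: 37991117405590763/3630220 ≈ 1.0465e+10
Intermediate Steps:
O(p) = -9 + p
H(b) = -3/b + b/(-9 + b) (H(b) = b/(-9 + b) - 3/b = -3/b + b/(-9 + b))
(225427 - 157698)*(H(-580/631) + 154513) = (225427 - 157698)*((-3/((-580/631)) + (-580/631)/(-9 - 580/631)) + 154513) = 67729*((-3/((-580*1/631)) + (-580*1/631)/(-9 - 580*1/631)) + 154513) = 67729*((-3/(-580/631) - 580/(631*(-9 - 580/631))) + 154513) = 67729*((-3*(-631/580) - 580/(631*(-6259/631))) + 154513) = 67729*((1893/580 - 580/631*(-631/6259)) + 154513) = 67729*((1893/580 + 580/6259) + 154513) = 67729*(12184687/3630220 + 154513) = 67729*(560928367547/3630220) = 37991117405590763/3630220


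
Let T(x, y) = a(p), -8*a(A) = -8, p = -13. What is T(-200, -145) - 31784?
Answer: -31783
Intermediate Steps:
a(A) = 1 (a(A) = -1/8*(-8) = 1)
T(x, y) = 1
T(-200, -145) - 31784 = 1 - 31784 = -31783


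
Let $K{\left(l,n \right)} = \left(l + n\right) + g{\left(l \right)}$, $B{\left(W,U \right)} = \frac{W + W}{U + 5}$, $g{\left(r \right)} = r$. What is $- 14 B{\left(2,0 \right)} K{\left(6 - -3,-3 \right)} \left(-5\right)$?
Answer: $840$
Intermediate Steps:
$B{\left(W,U \right)} = \frac{2 W}{5 + U}$
$K{\left(l,n \right)} = n + 2 l$ ($K{\left(l,n \right)} = \left(l + n\right) + l = n + 2 l$)
$- 14 B{\left(2,0 \right)} K{\left(6 - -3,-3 \right)} \left(-5\right) = - 14 \cdot 2 \cdot 2 \frac{1}{5 + 0} \left(-3 + 2 \left(6 - -3\right)\right) \left(-5\right) = - 14 \cdot 2 \cdot 2 \cdot \frac{1}{5} \left(-3 + 2 \left(6 + 3\right)\right) \left(-5\right) = - 14 \cdot 2 \cdot 2 \cdot \frac{1}{5} \left(-3 + 2 \cdot 9\right) \left(-5\right) = \left(-14\right) \frac{4}{5} \left(-3 + 18\right) \left(-5\right) = - \frac{56 \cdot 15 \left(-5\right)}{5} = \left(- \frac{56}{5}\right) \left(-75\right) = 840$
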